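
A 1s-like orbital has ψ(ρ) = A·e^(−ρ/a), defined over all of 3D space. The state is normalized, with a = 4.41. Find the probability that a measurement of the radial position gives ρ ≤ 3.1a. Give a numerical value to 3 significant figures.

With dV = 4πρ²dρ, the probability is ∫|ψ|² dV over ρ ≤ 3.1a.
A² is fixed by ∫₀^∞ 4πρ²|ψ|² dρ = 1, i.e. A² = (π·a^3)^(−1).
In terms of u = ρ/a (A², 4π and the length scale all cancel between numerator and denominator), P = [∫_{0}^{3.1} u^2·e^(-2·u) du] / [∫_{0}^{∞} u^2·e^(-2·u) du].
An antiderivative of u^2·e^(-2·u) is -(2·u^2 + 2·u + 1)·e^(-2·u)/4; evaluating from 0 to 3.1 gives 1/4 - 1321·e^(-31/5)/200, while the full integral is 1/4.
Taking the ratio yields P = 0.9464.

P ≈ 0.946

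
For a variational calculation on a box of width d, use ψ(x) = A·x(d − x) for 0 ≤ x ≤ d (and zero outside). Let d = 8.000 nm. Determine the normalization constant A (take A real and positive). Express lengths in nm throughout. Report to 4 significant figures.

We need A² ∫|f|² dx = 1, taking the integral from 0 to d.
Expanding the polynomial and integrating term by term, ∫|ψ|² dx = A²·(d^5/30).
With d = 8.000: A² = 0.00091553 and A = 0.030258.

A ≈ 0.03026 nm^(-5/2)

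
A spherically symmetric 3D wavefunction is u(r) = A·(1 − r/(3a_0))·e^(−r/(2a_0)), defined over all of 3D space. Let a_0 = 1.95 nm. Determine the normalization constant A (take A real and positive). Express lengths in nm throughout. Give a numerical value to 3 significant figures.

A ≈ 0.127 nm^(-3/2)

The normalization condition is ∫|u|² 4πr² dr = 1 from 0 to ∞.
The angular integral contributes 4π, leaving ∫₀^∞ r²|u|² dr.
Recall ∫₀^∞ r^m e^(−r/β) dr = m!·β^(m+1), carrying out the integral gives A² · 8·π·a_0^3/3.
So A² = (8·π·a_0^3/3)^(−1).
With a_0 = 1.95: A² = 0.01610 and A = 0.1269.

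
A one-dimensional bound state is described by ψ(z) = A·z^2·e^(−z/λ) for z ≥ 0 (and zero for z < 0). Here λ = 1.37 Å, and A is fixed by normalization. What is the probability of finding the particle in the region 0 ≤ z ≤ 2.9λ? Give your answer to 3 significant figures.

P = ∫_{0}^{2.9λ} |ψ(z)|² dz.
With A² fixed by ∫|ψ|² = 1, i.e. A² = (3·λ^5/4)^(−1), substitute and integrate.
Substituting u = z/λ, A² and the length scale cancel in the ratio: P = ∫_{0}^{2.9} u^4·e^(-2·u) du / ∫_{0}^{∞} u^4·e^(-2·u) du.
An antiderivative of u^4·e^(-2·u) is -(u^4/2 + u^3 + 3·u^2/2 + 3·u/2 + 3/4)·e^(-2·u); evaluating from 0 to 2.9 gives ≈ 0.51546, while the full integral is 3/4.
Evaluating gives P = 0.6873.

P ≈ 0.687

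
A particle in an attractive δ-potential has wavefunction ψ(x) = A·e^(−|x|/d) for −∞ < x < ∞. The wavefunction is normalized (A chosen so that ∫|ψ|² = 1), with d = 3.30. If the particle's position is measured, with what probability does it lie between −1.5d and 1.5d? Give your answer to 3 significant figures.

|ψ|² is the probability density, so P = ∫_{−1.5d}^{1.5d} |ψ|² dx.
The normalization integral ∫|ψ|²dx over the whole domain equals d·A², and A² cancels in the ratio.
By symmetry take twice the x ≥ 0 contribution in numerator and denominator; the 2's cancel. Let u = x/d; then A² and the length scale cancel, so P = ∫_{0}^{1.5} e^(-2·u) du ÷ ∫_{0}^{∞} e^(-2·u) du.
An antiderivative of e^(-2·u) is -e^(-2·u)/2; evaluating from 0 to 1.5 gives 1/2 - e^(-3)/2, while the full integral is 1/2.
This works out to P = 0.9502.

P ≈ 0.950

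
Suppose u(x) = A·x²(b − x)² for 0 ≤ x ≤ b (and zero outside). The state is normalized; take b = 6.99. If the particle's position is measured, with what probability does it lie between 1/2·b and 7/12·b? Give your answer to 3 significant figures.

P ≈ 0.198

|u|² is the probability density, so P = ∫_{1/2·b}^{7/12·b} |u|² dx.
With A² fixed by ∫|u|² = 1, i.e. A² = (b^9/630)^(−1), substitute and integrate.
Let t = x/b; then A² and the length scale cancel, so P = ∫_{1/2}^{7/12} t^4·(1 - t)^4 dt ÷ ∫_{0}^{1} t^4·(1 - t)^4 dt.
With ∫ t^4·(1 - t)^4 dt = t^5·(70·t^4 - 315·t^3 + 540·t^2 - 420·t + 126)/630 + C, the region integral is ≈ 0.00031376 and the full one is 1/630.
Evaluating gives P = 0.1977.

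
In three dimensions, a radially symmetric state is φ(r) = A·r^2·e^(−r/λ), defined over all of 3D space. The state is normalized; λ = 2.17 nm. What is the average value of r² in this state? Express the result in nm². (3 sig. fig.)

⟨r^2⟩ ≈ 65.9 nm^2

The expectation value is the |φ|²-weighted average of r^2: ∫ r^2|φ|² 4πr² dr.
The ratio of the moment integral to the normalization integral gives ⟨r²⟩ = 14·λ^2.
Putting λ = 2.17 gives 65.92.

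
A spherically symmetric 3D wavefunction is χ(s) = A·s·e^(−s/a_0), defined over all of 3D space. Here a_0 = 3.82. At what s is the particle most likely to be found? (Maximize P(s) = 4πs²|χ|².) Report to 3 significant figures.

Differentiate P(s) = 4πs²|χ|² with respect to s and set to zero.
Solving yields s = 2·a_0.
With a_0 = 3.82, the most probable radial distance is 7.640.

s ≈ 7.64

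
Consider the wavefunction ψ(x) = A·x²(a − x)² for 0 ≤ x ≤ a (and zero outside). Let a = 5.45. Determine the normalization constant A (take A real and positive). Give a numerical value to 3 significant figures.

A ≈ 0.0122

We need A² ∫|f|² dx = 1, taking the integral from 0 to a.
∫|ψ|² dx = A²·(a^9/630).
Hence A² = 1/[a^9/630].
Plugging in a = 5.45 yields A = 0.01219.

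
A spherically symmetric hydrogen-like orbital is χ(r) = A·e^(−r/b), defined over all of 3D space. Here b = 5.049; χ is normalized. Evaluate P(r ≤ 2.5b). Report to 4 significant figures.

Integrate the radial probability density 4πr²|χ|² over r ≤ 2.5b.
The full normalization integral is A²·[π·b^3] = 1, fixing A².
Let u = r/b; then A², 4π and the length scale all cancel, so P = ∫_{0}^{2.5} u^2·e^(-2·u) du ÷ ∫_{0}^{∞} u^2·e^(-2·u) du.
An antiderivative of u^2·e^(-2·u) is -(2·u^2 + 2·u + 1)·e^(-2·u)/4; evaluating from 0 to 2.5 gives 1/4 - 37·e^(-5)/8, while the full integral is 1/4.
Taking the ratio yields P = 0.87535.

P ≈ 0.8753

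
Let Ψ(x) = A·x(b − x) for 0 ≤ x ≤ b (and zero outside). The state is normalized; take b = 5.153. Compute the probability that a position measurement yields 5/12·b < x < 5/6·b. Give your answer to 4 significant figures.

P ≈ 0.6179

The probability is P = ∫ |Ψ|² dx over [5/12·b, 5/6·b].
With A² fixed by ∫|Ψ|² = 1, i.e. A² = (b^5/30)^(−1), substitute and integrate.
Let u = x/b; then A² and the length scale cancel, so P = ∫_{5/12}^{5/6} u^2·(1 - u)^2 du ÷ ∫_{0}^{1} u^2·(1 - u)^2 du.
Using ∫ u^2·(1 - u)^2 du = u^3·(6·u^2 - 15·u + 10)/30, the numerator is ≈ 0.0205962 and the denominator is 1/30.
The result is P = 0.61789.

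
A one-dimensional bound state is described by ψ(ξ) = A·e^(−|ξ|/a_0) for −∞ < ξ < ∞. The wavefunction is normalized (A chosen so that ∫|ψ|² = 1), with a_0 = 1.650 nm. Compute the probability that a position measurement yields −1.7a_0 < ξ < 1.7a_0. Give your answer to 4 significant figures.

|ψ|² is the probability density, so P = ∫_{−1.7a_0}^{1.7a_0} |ψ|² dξ.
Since A² = 1/(a_0), this is the region integral divided by the full normalization integral.
Both integrals are even about ξ = 0, so only the ξ ≥ 0 halves are needed (the factors of 2 cancel). Let u = ξ/a_0; then A² and the length scale cancel, so P = ∫_{0}^{1.7} e^(-2·u) du ÷ ∫_{0}^{∞} e^(-2·u) du.
An antiderivative of e^(-2·u) is -e^(-2·u)/2; evaluating from 0 to 1.7 gives 1/2 - e^(-17/5)/2, while the full integral is 1/2.
The result is P = 0.96663.

P ≈ 0.9666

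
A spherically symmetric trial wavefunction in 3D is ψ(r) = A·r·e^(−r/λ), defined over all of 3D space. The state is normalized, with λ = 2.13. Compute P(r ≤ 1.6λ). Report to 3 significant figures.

P = ∫ |ψ|² 4πr² dr over r ≤ 1.6λ.
Normalization gives A² = 1/(3·π·λ^5).
In terms of u = r/λ (A², 4π and the length scale all cancel between numerator and denominator), P = [∫_{0}^{1.6} u^4·e^(-2·u) du] / [∫_{0}^{∞} u^4·e^(-2·u) du].
With ∫ u^4·e^(-2·u) du = -(u^4/2 + u^3 + 3·u^2/2 + 3·u/2 + 3/4)·e^(-2·u) + C, the region integral is ≈ 0.16454 and the full one is 3/4.
The region integral divided by the full integral gives P = 0.2194.

P ≈ 0.219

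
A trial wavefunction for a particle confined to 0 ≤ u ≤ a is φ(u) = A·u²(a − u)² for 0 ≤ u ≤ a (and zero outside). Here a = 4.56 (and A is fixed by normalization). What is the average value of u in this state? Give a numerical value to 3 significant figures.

⟨u⟩ ≈ 2.28

⟨u⟩ = ∫ u |φ|² du over the full domain.
The ratio of the moment integral to the normalization integral gives ⟨u⟩ = a/2.
Putting a = 4.56 gives 2.280.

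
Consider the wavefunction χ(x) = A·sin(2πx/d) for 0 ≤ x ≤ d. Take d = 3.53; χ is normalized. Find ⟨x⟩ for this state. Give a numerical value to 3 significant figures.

By definition ⟨x⟩ = ∫ x |χ(x)|² dx.
Evaluating both integrals, ⟨x⟩ = d/2.
Putting d = 3.53 gives 1.765.

⟨x⟩ ≈ 1.77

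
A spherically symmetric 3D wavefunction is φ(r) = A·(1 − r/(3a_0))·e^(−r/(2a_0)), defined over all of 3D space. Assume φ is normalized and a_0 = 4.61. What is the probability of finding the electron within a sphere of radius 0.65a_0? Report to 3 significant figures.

P = ∫ |φ|² 4πr² dr over r ≤ 0.65a_0.
A² is fixed by ∫₀^∞ 4πr²|φ|² dr = 1, i.e. A² = (8·π·a_0^3/3)^(−1).
In terms of u = r/a_0 (A², 4π and the length scale all cancel between numerator and denominator), P = [∫_{0}^{0.65} u^2·(1 - u/3)^2·e^(-u) du] / [∫_{0}^{∞} u^2·(1 - u/3)^2·e^(-u) du].
Using ∫ u^2·(1 - u/3)^2·e^(-u) du = (-u^4 + 2·u^3 - 3·u^2 - 6·u - 6)·e^(-u)/9, the numerator is ≈ 0.040400 and the denominator is 2/3.
The region integral divided by the full integral gives P = 0.06060.

P ≈ 0.0606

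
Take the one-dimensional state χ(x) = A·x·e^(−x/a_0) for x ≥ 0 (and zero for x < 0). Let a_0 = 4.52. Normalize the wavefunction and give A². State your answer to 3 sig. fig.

The normalization condition is ∫|χ|² dx = 1 from 0 to ∞.
Recall ∫₀^∞ x^m e^(−x/β) dx = m!·β^(m+1), with χ = A·x·e^(−x/a_0), the integral evaluates to A²·[a_0^3/4].
So A² = (a_0^3/4)^(−1).
With a_0 = 4.52: A² = 0.04332 and A = 0.2081.

A^2 ≈ 0.0433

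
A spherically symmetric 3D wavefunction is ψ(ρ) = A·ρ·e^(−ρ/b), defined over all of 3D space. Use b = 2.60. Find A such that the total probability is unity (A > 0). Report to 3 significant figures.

Normalization requires ∫|ψ|² 4πρ² dρ = 1, integrated from 0 to ∞.
In 3D with spherical symmetry the volume element is 4πρ² dρ.
With ψ = A·ρ·e^(−ρ/b), the integral evaluates to A²·[3·π·b^5].
So A² = (3·π·b^5)^(−1).
Substituting b = 2.60 gives A² = 0.0008930, so A = 0.02988.

A ≈ 0.0299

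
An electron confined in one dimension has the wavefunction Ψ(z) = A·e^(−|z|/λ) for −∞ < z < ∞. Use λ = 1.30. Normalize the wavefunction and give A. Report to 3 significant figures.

A ≈ 0.877

We need A² ∫|f|² dz = 1, taking the integral from −∞ to ∞.
Using ∫₀^∞ zⁿ e^(−αz) dz = n!/αⁿ⁺¹, ∫|Ψ|² dz = A²·(λ).
Setting this equal to 1 gives A² = 1/(λ).
With λ = 1.30: A² = 0.7692 and A = 0.8771.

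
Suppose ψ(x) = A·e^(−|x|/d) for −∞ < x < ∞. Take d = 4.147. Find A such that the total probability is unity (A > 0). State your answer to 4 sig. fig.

A ≈ 0.4911

Require ∫ |ψ|² dx = 1 over the whole domain.
Using ∫₀^∞ xⁿ e^(−αx) dx = n!/αⁿ⁺¹, carrying out the integral gives A² · d.
So A² = (d)^(−1).
Substituting d = 4.147 gives A² = 0.24114, so A = 0.49106.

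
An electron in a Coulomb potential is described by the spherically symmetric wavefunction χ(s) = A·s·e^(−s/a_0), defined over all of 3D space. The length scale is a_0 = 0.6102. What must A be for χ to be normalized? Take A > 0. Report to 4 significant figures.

A ≈ 1.120

Normalization requires ∫|χ|² 4πs² ds = 1, integrated from 0 to ∞.
The angular integral contributes 4π, leaving ∫₀^∞ s²|χ|² ds.
With ∫₀^∞ s^4 e^(−αs) ds = 4!/α^5, the integral (without the A² prefactor) comes out to 3·π·a_0^5.
Hence A² = 1/[3·π·a_0^5].
Plugging in a_0 = 0.6102 yields A = 1.1199.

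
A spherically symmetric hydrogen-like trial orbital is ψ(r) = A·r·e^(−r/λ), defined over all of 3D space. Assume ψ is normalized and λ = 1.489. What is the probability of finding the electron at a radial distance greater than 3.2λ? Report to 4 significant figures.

P ≈ 0.2351

P = ∫ |ψ|² 4πr² dr over r > 3.2λ.
A² is fixed by ∫₀^∞ 4πr²|ψ|² dr = 1, i.e. A² = (3·π·λ^5)^(−1).
Substituting u = r/λ, A², 4π and the length scale all cancel in the ratio: P = ∫_{3.2}^{∞} u^4·e^(-2·u) du / ∫_{0}^{∞} u^4·e^(-2·u) du.
With ∫ u^4·e^(-2·u) du = -(u^4/2 + u^3 + 3·u^2/2 + 3·u/2 + 3/4)·e^(-2·u) + C, the region integral is ≈ 0.176303 and the full one is 3/4.
The region integral divided by the full integral gives P = 0.23507.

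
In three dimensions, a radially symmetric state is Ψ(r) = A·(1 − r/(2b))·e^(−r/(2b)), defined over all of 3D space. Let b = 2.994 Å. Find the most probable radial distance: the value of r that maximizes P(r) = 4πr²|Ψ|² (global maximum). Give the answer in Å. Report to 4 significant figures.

r ≈ 15.68 Å

Differentiate P(r) = 4πr²|Ψ|² with respect to r and set to zero.
Solving yields r = b·(√(5) + 3).
With b = 2.994, the most probable radial distance is 15.677 Å.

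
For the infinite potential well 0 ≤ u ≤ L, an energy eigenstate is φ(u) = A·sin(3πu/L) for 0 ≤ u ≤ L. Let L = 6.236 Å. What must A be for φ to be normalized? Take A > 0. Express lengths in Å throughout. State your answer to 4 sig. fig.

Require ∫ |φ|² du = 1 over the whole domain.
∫|φ|² du = A²·(L/2).
Setting this equal to 1 gives A² = 1/(L/2).
Substituting L = 6.236 gives A² = 0.32072, so A = 0.56632.

A ≈ 0.5663 Å^(-1/2)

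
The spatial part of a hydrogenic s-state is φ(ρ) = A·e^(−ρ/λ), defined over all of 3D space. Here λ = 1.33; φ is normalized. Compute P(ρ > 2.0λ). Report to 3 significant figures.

With dV = 4πρ²dρ, the probability is ∫|φ|² dV over ρ > 2.0λ.
Normalization gives A² = 1/(π·λ^3).
In terms of u = ρ/λ (A², 4π and the length scale all cancel between numerator and denominator), P = [∫_{2.0}^{∞} u^2·e^(-2·u) du] / [∫_{0}^{∞} u^2·e^(-2·u) du].
With ∫ u^2·e^(-2·u) du = -(2·u^2 + 2·u + 1)·e^(-2·u)/4 + C, the region integral is 13·e^(-4)/4 and the full one is 1/4.
The region integral divided by the full integral gives P = 0.2381.

P ≈ 0.238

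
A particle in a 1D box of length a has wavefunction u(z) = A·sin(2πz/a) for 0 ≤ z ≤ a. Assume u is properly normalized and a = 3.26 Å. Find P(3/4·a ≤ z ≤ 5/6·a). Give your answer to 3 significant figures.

P = ∫_{3/4·a}^{5/6·a} |u(z)|² dz.
Since A² = 1/(a/2), this is the region integral divided by the full normalization integral.
In terms of t = z/a (A² and the length scale cancel between numerator and denominator), P = [∫_{3/4}^{5/6} sin(2·π·t)^2 dt] / [∫_{0}^{1} sin(2·π·t)^2 dt].
Using ∫ sin(2·π·t)^2 dt = t/2 - sin(4·π·t)/(8·π), the numerator is √(3)/(16·π) + 1/24 and the denominator is 1/2.
Evaluating gives P = (√(3)/8 + π/12)/π.

P ≈ 0.152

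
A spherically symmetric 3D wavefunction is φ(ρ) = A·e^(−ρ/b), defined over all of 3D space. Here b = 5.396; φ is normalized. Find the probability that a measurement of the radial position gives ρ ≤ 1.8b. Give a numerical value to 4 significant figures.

With dV = 4πρ²dρ, the probability is ∫|φ|² dV over ρ ≤ 1.8b.
Normalization gives A² = 1/(π·b^3).
Let u = ρ/b; then A², 4π and the length scale all cancel, so P = ∫_{0}^{1.8} u^2·e^(-2·u) du ÷ ∫_{0}^{∞} u^2·e^(-2·u) du.
An antiderivative of u^2·e^(-2·u) is -(2·u^2 + 2·u + 1)·e^(-2·u)/4; evaluating from 0 to 1.8 gives 1/4 - 277·e^(-18/5)/100, while the full integral is 1/4.
Taking the ratio yields P = 0.69725.

P ≈ 0.6973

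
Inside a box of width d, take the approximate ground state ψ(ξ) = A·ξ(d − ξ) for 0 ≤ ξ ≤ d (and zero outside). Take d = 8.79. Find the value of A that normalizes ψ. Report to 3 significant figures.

We need A² ∫|f|² dξ = 1, taking the integral from 0 to d.
The integral (without the A² prefactor) comes out to d^5/30.
With d = 8.79: A² = 0.0005717 and A = 0.02391.

A ≈ 0.0239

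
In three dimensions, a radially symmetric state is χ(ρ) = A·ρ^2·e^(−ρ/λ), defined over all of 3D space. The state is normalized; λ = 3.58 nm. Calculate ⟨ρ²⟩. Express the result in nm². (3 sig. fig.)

⟨ρ^2⟩ ≈ 179 nm^2

⟨ρ²⟩ = ∫ ρ^2 |χ|² 4πρ² dρ over the full domain.
Recall ∫₀^∞ ρ^m e^(−ρ/β) dρ = m!·β^(m+1), the ratio of the moment integral to the normalization integral gives ⟨ρ²⟩ = 14·λ^2.
Putting λ = 3.58 gives 179.4.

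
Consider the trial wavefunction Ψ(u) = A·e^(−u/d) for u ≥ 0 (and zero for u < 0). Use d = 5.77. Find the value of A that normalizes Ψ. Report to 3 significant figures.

We need A² ∫|f|² du = 1, taking the integral from 0 to ∞.
Using ∫₀^∞ uⁿ e^(−αu) du = n!/αⁿ⁺¹, with Ψ = A·e^(−u/d), the integral evaluates to A²·[d/2].
Plugging in d = 5.77 yields A = 0.5887.

A ≈ 0.589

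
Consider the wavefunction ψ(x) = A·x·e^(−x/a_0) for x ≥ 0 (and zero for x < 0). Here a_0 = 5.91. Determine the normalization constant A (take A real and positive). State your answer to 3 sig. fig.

The normalization condition is ∫|ψ|² dx = 1 from 0 to ∞.
With ∫₀^∞ x^2 e^(−αx) dx = 2!/α^3, with ψ = A·x·e^(−x/a_0), the integral evaluates to A²·[a_0^3/4].
Setting this equal to 1 gives A² = 1/(a_0^3/4).
Plugging in a_0 = 5.91 yields A = 0.1392.

A ≈ 0.139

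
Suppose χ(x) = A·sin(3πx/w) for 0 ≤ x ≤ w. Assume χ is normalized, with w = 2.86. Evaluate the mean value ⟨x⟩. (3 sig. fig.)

⟨x⟩ ≈ 1.43

By definition ⟨x⟩ = ∫ x |χ(x)|² dx.
Evaluating both integrals, ⟨x⟩ = w/2.
With w = 2.86, ⟨x⟩ = 1.430.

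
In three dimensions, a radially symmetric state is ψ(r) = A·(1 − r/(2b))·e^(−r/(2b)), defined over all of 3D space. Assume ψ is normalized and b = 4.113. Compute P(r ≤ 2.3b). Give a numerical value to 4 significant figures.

P = ∫ |ψ|² 4πr² dr over r ≤ 2.3b.
Normalization gives A² = 1/(8·π·b^3).
In terms of u = r/b (A², 4π and the length scale all cancel between numerator and denominator), P = [∫_{0}^{2.3} u^2·(1 - u/2)^2·e^(-u) du] / [∫_{0}^{∞} u^2·(1 - u/2)^2·e^(-u) du].
An antiderivative of u^2·(1 - u/2)^2·e^(-u) is -(u^4/4 + u^2 + 2·u + 2)·e^(-u); evaluating from 0 to 2.3 gives ≈ 0.106509, while the full integral is 2.
The region integral divided by the full integral gives P = 0.053254.

P ≈ 0.05325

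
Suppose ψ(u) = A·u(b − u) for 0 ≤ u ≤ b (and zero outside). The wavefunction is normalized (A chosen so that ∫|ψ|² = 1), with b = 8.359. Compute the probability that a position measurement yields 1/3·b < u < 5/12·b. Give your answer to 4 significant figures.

P ≈ 0.1367

|ψ|² is the probability density, so P = ∫_{1/3·b}^{5/12·b} |ψ|² du.
With A² fixed by ∫|ψ|² = 1, i.e. A² = (b^5/30)^(−1), substitute and integrate.
In terms of t = u/b (A² and the length scale cancel between numerator and denominator), P = [∫_{1/3}^{5/12} t^2·(1 - t)^2 dt] / [∫_{0}^{1} t^2·(1 - t)^2 dt].
An antiderivative of t^2·(1 - t)^2 is t^3·(6·t^2 - 15·t + 10)/30; evaluating from 1/3 to 5/12 gives ≈ 0.00455810, while the full integral is 1/30.
Taking the ratio, P = 0.13674.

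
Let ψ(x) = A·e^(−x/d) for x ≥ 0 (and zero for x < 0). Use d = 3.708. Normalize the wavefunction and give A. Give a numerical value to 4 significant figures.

The normalization condition is ∫|ψ|² dx = 1 from 0 to ∞.
The integral (without the A² prefactor) comes out to d/2.
Hence A² = 1/[d/2].
Substituting d = 3.708 gives A² = 0.53937, so A = 0.73442.

A ≈ 0.7344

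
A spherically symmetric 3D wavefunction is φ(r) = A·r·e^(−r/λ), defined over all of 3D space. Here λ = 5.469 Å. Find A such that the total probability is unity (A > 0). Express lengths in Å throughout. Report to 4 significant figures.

Require ∫ |φ|² 4πr² dr = 1 over the whole domain.
∫|φ|² 4πr² dr = A²·(3·π·λ^5).
Hence A² = 1/[3·π·λ^5].
With λ = 5.469: A² = 0.000021686 and A = 0.0046569.

A ≈ 0.004657 Å^(-5/2)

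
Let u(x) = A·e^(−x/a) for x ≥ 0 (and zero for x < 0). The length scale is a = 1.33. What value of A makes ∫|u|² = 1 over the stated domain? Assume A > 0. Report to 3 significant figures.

A ≈ 1.23

The normalization condition is ∫|u|² dx = 1 from 0 to ∞.
∫|u|² dx = A²·(a/2).
With a = 1.33: A² = 1.504 and A = 1.226.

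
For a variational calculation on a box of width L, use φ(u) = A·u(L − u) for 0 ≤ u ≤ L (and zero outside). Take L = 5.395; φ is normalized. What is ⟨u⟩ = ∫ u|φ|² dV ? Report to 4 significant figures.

⟨u⟩ ≈ 2.698

⟨u⟩ = ∫ u |φ|² du over the full domain.
Evaluating both integrals, ⟨u⟩ = L/2.
Putting L = 5.395 gives 2.6975.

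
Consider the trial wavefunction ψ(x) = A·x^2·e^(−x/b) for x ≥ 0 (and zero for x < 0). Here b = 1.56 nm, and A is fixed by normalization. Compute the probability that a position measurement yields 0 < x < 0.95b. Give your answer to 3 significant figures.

P = ∫_{0}^{0.95b} |ψ(x)|² dx.
Since A² = 1/(3·b^5/4), this is the region integral divided by the full normalization integral.
Let u = x/b; then A² and the length scale cancel, so P = ∫_{0}^{0.95} u^4·e^(-2·u) du ÷ ∫_{0}^{∞} u^4·e^(-2·u) du.
Using ∫ u^4·e^(-2·u) du = -(u^4/2 + u^3 + 3·u^2/2 + 3·u/2 + 3/4)·e^(-2·u), the numerator is ≈ 0.033061 and the denominator is 3/4.
This works out to P = 0.04408.

P ≈ 0.0441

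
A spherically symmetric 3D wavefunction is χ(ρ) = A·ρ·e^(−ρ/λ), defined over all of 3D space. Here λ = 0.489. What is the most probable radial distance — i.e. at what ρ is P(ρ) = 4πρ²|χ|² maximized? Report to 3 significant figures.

Set d/dρ [P(ρ) = 4πρ²|χ|²] = 0 and solve for ρ > 0.
This gives ρ = 2·λ.
With λ = 0.489, the most probable radial distance is 0.9780.

ρ ≈ 0.978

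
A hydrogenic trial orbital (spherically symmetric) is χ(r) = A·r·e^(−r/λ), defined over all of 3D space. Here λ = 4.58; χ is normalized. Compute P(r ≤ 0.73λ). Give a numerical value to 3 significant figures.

P ≈ 0.0168

With dV = 4πr²dr, the probability is ∫|χ|² dV over r ≤ 0.73λ.
Normalization gives A² = 1/(3·π·λ^5).
In terms of u = r/λ (A², 4π and the length scale all cancel between numerator and denominator), P = [∫_{0}^{0.73} u^4·e^(-2·u) du] / [∫_{0}^{∞} u^4·e^(-2·u) du].
An antiderivative of u^4·e^(-2·u) is -(u^4/2 + u^3 + 3·u^2/2 + 3·u/2 + 3/4)·e^(-2·u); evaluating from 0 to 0.73 gives ≈ 0.012567, while the full integral is 3/4.
This evaluates to P = 0.01676.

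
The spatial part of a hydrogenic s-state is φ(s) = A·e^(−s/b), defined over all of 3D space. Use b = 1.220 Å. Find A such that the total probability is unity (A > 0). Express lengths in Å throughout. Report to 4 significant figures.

A ≈ 0.4187 Å^(-3/2)

The normalization condition is ∫|φ|² 4πs² ds = 1 from 0 to ∞.
The angular integral contributes 4π, leaving ∫₀^∞ s²|φ|² ds.
Recall ∫₀^∞ s^m e^(−s/β) ds = m!·β^(m+1), ∫|φ|² 4πs² ds = A²·(π·b^3).
Plugging in b = 1.220 yields A = 0.41868.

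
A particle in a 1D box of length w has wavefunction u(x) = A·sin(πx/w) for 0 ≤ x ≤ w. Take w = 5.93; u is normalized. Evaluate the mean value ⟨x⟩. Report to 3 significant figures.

By definition ⟨x⟩ = ∫ x |u(x)|² dx.
Using sin²θ = (1 − cos 2θ)/2, evaluating both integrals, ⟨x⟩ = w/2.
Putting w = 5.93 gives 2.965.

⟨x⟩ ≈ 2.97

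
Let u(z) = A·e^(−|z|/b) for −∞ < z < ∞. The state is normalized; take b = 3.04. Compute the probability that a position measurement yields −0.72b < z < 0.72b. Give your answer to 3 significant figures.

|u|² is the probability density, so P = ∫_{−0.72b}^{0.72b} |u|² dz.
With A² fixed by ∫|u|² = 1, i.e. A² = (b)^(−1), substitute and integrate.
Both integrals are even about z = 0, so only the z ≥ 0 halves are needed (the factors of 2 cancel). Substituting t = z/b, A² and the length scale cancel in the ratio: P = ∫_{0}^{0.72} e^(-2·t) dt / ∫_{0}^{∞} e^(-2·t) dt.
Using ∫ e^(-2·t) dt = -e^(-2·t)/2, the numerator is 1/2 - e^(-36/25)/2 and the denominator is 1/2.
Evaluating gives P = 0.7631.

P ≈ 0.763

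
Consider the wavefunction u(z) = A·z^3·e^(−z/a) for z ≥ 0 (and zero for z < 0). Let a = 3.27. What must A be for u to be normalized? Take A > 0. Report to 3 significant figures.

A ≈ 0.00667

Require ∫ |u|² dz = 1 over the whole domain.
The integral (without the A² prefactor) comes out to 45·a^7/8.
Hence A² = 1/[45·a^7/8].
With a = 3.27: A² = 0.00004447 and A = 0.006668.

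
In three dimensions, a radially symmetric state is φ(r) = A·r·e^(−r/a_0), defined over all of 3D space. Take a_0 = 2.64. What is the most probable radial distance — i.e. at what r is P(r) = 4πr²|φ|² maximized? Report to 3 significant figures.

Differentiate P(r) = 4πr²|φ|² with respect to r and set to zero.
Solving yields r = 2·a_0.
With a_0 = 2.64, the most probable radial distance is 5.280.

r ≈ 5.28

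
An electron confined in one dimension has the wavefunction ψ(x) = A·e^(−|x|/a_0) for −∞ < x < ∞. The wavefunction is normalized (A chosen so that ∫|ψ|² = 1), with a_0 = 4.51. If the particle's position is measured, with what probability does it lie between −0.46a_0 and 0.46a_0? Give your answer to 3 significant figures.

|ψ|² is the probability density, so P = ∫_{−0.46a_0}^{0.46a_0} |ψ|² dx.
Since A² = 1/(a_0), this is the region integral divided by the full normalization integral.
Both integrals are even about x = 0, so only the x ≥ 0 halves are needed (the factors of 2 cancel). Substituting u = x/a_0, A² and the length scale cancel in the ratio: P = ∫_{0}^{0.46} e^(-2·u) du / ∫_{0}^{∞} e^(-2·u) du.
With ∫ e^(-2·u) du = -e^(-2·u)/2 + C, the region integral is 1/2 - e^(-23/25)/2 and the full one is 1/2.
Evaluating gives P = 0.6015.

P ≈ 0.601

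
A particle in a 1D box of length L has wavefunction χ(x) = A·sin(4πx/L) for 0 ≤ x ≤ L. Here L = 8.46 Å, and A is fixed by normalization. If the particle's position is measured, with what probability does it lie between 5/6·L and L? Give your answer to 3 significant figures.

P = ∫_{5/6·L}^{L} |χ(x)|² dx.
Since A² = 1/(L/2), this is the region integral divided by the full normalization integral.
Let u = x/L; then A² and the length scale cancel, so P = ∫_{5/6}^{1} sin(4·π·u)^2 du ÷ ∫_{0}^{1} sin(4·π·u)^2 du.
An antiderivative of sin(4·π·u)^2 is u/2 - sin(4·π·u)·cos(4·π·u)/(8·π); evaluating from 5/6 to 1 gives √(3)/(32·π) + 1/12, while the full integral is 1/2.
The result is P = (√(3)/16 + π/6)/π.

P ≈ 0.201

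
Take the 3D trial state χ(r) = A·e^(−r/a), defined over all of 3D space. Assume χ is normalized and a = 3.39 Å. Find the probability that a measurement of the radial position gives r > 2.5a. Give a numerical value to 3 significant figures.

Integrate the radial probability density 4πr²|χ|² over r > 2.5a.
The full normalization integral is A²·[π·a^3] = 1, fixing A².
Let u = r/a; then A², 4π and the length scale all cancel, so P = ∫_{2.5}^{∞} u^2·e^(-2·u) du ÷ ∫_{0}^{∞} u^2·e^(-2·u) du.
Using ∫ u^2·e^(-2·u) du = -(2·u^2 + 2·u + 1)·e^(-2·u)/4, the numerator is 37·e^(-5)/8 and the denominator is 1/4.
The region integral divided by the full integral gives P = 0.1247.

P ≈ 0.125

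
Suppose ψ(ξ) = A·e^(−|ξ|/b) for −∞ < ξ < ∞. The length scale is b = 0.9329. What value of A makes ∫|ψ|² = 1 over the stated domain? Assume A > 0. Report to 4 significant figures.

A ≈ 1.035

Require ∫ |ψ|² dξ = 1 over the whole domain.
With ψ = A·e^(−|ξ|/b), the integral evaluates to A²·[b].
Substituting b = 0.9329 gives A² = 1.0719, so A = 1.0353.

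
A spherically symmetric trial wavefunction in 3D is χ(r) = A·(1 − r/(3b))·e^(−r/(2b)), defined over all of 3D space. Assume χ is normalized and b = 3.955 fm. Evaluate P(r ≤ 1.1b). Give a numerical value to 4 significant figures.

With dV = 4πr²dr, the probability is ∫|χ|² dV over r ≤ 1.1b.
The full normalization integral is A²·[8·π·b^3/3] = 1, fixing A².
Substituting u = r/b, A², 4π and the length scale all cancel in the ratio: P = ∫_{0}^{1.1} u^2·(1 - u/3)^2·e^(-u) du / ∫_{0}^{∞} u^2·(1 - u/3)^2·e^(-u) du.
Using ∫ u^2·(1 - u/3)^2·e^(-u) du = (-u^4 + 2·u^3 - 3·u^2 - 6·u - 6)·e^(-u)/9, the numerator is ≈ 0.110694 and the denominator is 2/3.
Taking the ratio yields P = 0.16604.

P ≈ 0.1660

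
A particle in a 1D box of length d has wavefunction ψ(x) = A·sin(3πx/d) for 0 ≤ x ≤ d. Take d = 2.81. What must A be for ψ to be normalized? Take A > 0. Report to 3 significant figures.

The normalization condition is ∫|ψ|² dx = 1 from 0 to d.
∫|ψ|² dx = A²·(d/2).
Setting this equal to 1 gives A² = 1/(d/2).
With d = 2.81: A² = 0.7117 and A = 0.8436.

A ≈ 0.844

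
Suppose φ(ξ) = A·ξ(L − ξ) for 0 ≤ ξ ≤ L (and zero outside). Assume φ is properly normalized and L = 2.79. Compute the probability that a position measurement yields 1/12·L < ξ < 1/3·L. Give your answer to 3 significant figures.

P = ∫_{1/12·L}^{1/3·L} |φ(ξ)|² dξ.
Since A² = 1/(L^5/30), this is the region integral divided by the full normalization integral.
Substituting u = ξ/L, A² and the length scale cancel in the ratio: P = ∫_{1/12}^{1/3} u^2·(1 - u)^2 du / ∫_{0}^{1} u^2·(1 - u)^2 du.
With ∫ u^2·(1 - u)^2 du = u^3·(6·u^2 - 15·u + 10)/30 + C, the region integral is ≈ 0.0068263 and the full one is 1/30.
The result is P = 0.2048.

P ≈ 0.205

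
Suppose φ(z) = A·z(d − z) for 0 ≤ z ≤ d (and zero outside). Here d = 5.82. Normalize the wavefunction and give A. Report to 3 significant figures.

The normalization condition is ∫|φ|² dz = 1 from 0 to d.
With φ = A·z(d − z), the integral evaluates to A²·[d^5/30].
So A² = (d^5/30)^(−1).
Plugging in d = 5.82 yields A = 0.06703.

A ≈ 0.0670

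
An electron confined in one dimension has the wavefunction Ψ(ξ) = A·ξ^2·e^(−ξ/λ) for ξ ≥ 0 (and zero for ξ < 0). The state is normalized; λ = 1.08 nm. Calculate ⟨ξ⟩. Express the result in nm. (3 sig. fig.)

⟨ξ⟩ ≈ 2.70 nm

By definition ⟨ξ⟩ = ∫ ξ |Ψ(ξ)|² dξ.
Evaluating both integrals, ⟨ξ⟩ = 5·λ/2.
Putting λ = 1.08 gives 2.700.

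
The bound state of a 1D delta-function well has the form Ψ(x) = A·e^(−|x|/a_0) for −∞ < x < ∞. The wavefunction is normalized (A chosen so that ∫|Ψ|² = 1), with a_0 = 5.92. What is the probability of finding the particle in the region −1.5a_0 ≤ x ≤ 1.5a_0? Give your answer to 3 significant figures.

P ≈ 0.950

P = ∫_{−1.5a_0}^{1.5a_0} |Ψ(x)|² dx.
The normalization integral ∫|Ψ|²dx over the whole domain equals a_0·A², and A² cancels in the ratio.
By symmetry take twice the x ≥ 0 contribution in numerator and denominator; the 2's cancel. In terms of u = x/a_0 (A² and the length scale cancel between numerator and denominator), P = [∫_{0}^{1.5} e^(-2·u) du] / [∫_{0}^{∞} e^(-2·u) du].
An antiderivative of e^(-2·u) is -e^(-2·u)/2; evaluating from 0 to 1.5 gives 1/2 - e^(-3)/2, while the full integral is 1/2.
Evaluating gives P = 0.9502.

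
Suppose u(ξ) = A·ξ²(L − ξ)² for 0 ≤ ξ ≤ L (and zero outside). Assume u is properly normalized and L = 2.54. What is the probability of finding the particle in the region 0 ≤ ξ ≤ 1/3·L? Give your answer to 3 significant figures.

|u|² is the probability density, so P = ∫_{0}^{1/3·L} |u|² dξ.
The normalization integral ∫|u|²dξ over the whole domain equals L^9/630·A², and A² cancels in the ratio.
Let t = ξ/L; then A² and the length scale cancel, so P = ∫_{0}^{1/3} t^4·(1 - t)^4 dt ÷ ∫_{0}^{1} t^4·(1 - t)^4 dt.
Using ∫ t^4·(1 - t)^4 dt = t^5·(70·t^4 - 315·t^3 + 540·t^2 - 420·t + 126)/630, the numerator is ≈ 0.00022991 and the denominator is 1/630.
This works out to P = 0.1448.

P ≈ 0.145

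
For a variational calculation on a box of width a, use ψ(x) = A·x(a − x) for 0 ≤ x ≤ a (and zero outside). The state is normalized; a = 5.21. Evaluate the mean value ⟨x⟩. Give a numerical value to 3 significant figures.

⟨x⟩ ≈ 2.61

⟨x⟩ = ∫ x |ψ|² dx over the full domain.
Expanding the polynomial and integrating term by term, the ratio of the moment integral to the normalization integral gives ⟨x⟩ = a/2.
Putting a = 5.21 gives 2.605.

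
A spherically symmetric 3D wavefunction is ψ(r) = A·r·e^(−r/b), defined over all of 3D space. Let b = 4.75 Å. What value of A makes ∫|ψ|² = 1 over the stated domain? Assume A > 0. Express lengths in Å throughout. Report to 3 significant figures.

A ≈ 0.00662 Å^(-5/2)

Normalization requires ∫|ψ|² 4πr² dr = 1, integrated from 0 to ∞.
The angular integral contributes 4π, leaving ∫₀^∞ r²|ψ|² dr.
Recall ∫₀^∞ r^m e^(−r/β) dr = m!·β^(m+1), ∫|ψ|² 4πr² dr = A²·(3·π·b^5).
Setting this equal to 1 gives A² = 1/(3·π·b^5).
Substituting b = 4.75 gives A² = 0.00004388, so A = 0.006624.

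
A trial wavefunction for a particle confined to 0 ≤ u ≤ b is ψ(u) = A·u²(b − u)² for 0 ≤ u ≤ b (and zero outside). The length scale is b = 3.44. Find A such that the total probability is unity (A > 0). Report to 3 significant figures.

A ≈ 0.0966

The normalization condition is ∫|ψ|² du = 1 from 0 to b.
Expanding the polynomial and integrating term by term, the integral (without the A² prefactor) comes out to b^9/630.
Substituting b = 3.44 gives A² = 0.009339, so A = 0.09664.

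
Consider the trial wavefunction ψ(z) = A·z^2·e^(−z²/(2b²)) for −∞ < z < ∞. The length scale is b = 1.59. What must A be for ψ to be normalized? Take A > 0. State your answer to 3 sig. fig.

A ≈ 0.272

Normalization requires ∫|ψ|² dz = 1, integrated from −∞ to ∞.
Differentiating ∫e^(−αz²) dz = √(π/α) under α to get the higher moments, the integral (without the A² prefactor) comes out to 3·√(π)·b^5/4.
Hence A² = 1/[3·√(π)·b^5/4].
Plugging in b = 1.59 yields A = 0.2721.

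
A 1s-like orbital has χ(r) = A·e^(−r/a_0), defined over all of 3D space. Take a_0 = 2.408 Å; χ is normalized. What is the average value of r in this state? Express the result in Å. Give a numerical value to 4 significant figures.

⟨r⟩ ≈ 3.612 Å

The expectation value is the |χ|²-weighted average of r: ∫ r|χ|² 4πr² dr.
Using ∫₀^∞ rⁿ e^(−αr) dr = n!/αⁿ⁺¹, evaluating both integrals, ⟨r⟩ = 3·a_0/2.
With a_0 = 2.408, ⟨r⟩ = 3.6120.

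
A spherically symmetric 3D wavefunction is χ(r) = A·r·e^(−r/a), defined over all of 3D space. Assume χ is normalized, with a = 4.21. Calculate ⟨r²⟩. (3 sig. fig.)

⟨r²⟩ = ∫ r^2 |χ|² 4πr² dr over the full domain.
Using ∫₀^∞ rⁿ e^(−αr) dr = n!/αⁿ⁺¹, evaluating both integrals, ⟨r²⟩ = 15·a^2/2.
With a = 4.21, ⟨r^2⟩ = 132.9.

⟨r^2⟩ ≈ 133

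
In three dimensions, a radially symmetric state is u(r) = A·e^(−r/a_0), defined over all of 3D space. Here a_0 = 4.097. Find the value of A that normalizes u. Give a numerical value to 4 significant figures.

The normalization condition is ∫|u|² 4πr² dr = 1 from 0 to ∞.
Recall ∫₀^∞ r^m e^(−r/β) dr = m!·β^(m+1), carrying out the integral gives A² · π·a_0^3.
Substituting a_0 = 4.097 gives A² = 0.0046286, so A = 0.068034.

A ≈ 0.06803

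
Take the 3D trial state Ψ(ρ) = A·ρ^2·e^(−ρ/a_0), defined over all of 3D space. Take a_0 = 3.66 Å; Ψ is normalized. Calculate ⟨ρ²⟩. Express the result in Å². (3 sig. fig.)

⟨ρ^2⟩ ≈ 188 Å^2

The expectation value is the |Ψ|²-weighted average of ρ^2: ∫ ρ^2|Ψ|² 4πρ² dρ.
Since the A² factors cancel between numerator and denominator, ⟨ρ²⟩ = 14·a_0^2.
With a_0 = 3.66, ⟨ρ^2⟩ = 187.5.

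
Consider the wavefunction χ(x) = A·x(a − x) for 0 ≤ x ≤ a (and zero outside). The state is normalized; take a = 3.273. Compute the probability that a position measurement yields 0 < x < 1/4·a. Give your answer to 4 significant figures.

|χ|² is the probability density, so P = ∫_{0}^{1/4·a} |χ|² dx.
Since A² = 1/(a^5/30), this is the region integral divided by the full normalization integral.
Substituting u = x/a, A² and the length scale cancel in the ratio: P = ∫_{0}^{1/4} u^2·(1 - u)^2 du / ∫_{0}^{1} u^2·(1 - u)^2 du.
With ∫ u^2·(1 - u)^2 du = u^3·(6·u^2 - 15·u + 10)/30 + C, the region integral is ≈ 0.00345052 and the full one is 1/30.
The result is P = 53/512.

P ≈ 0.1035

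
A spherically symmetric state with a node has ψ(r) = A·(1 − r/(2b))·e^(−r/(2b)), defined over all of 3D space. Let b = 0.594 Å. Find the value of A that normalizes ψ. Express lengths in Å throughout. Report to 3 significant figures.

A ≈ 0.436 Å^(-3/2)

The normalization condition is ∫|ψ|² 4πr² dr = 1 from 0 to ∞.
The angular integral contributes 4π, leaving ∫₀^∞ r²|ψ|² dr.
Recall ∫₀^∞ r^m e^(−r/β) dr = m!·β^(m+1), ∫|ψ|² 4πr² dr = A²·(8·π·b^3).
Plugging in b = 0.594 yields A = 0.4357.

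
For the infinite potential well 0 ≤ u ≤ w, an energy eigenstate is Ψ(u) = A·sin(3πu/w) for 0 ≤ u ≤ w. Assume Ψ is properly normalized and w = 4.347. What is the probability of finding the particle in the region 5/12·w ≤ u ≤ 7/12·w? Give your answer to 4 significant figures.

P ≈ 0.2728

The probability is P = ∫ |Ψ|² du over [5/12·w, 7/12·w].
With A² fixed by ∫|Ψ|² = 1, i.e. A² = (w/2)^(−1), substitute and integrate.
Substituting t = u/w, A² and the length scale cancel in the ratio: P = ∫_{5/12}^{7/12} sin(3·π·t)^2 dt / ∫_{0}^{1} sin(3·π·t)^2 dt.
Using ∫ sin(3·π·t)^2 dt = t/2 - sin(6·π·t)/(12·π), the numerator is 1/(6·π) + 1/12 and the denominator is 1/2.
Evaluating gives P = (2 + π)/(6·π).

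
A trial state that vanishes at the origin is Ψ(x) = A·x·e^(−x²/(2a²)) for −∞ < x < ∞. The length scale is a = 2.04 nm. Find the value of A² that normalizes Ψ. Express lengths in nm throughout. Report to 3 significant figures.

A^2 ≈ 0.133 nm^(-3)

Require ∫ |Ψ|² dx = 1 over the whole domain.
Differentiating ∫e^(−αx²) dx = √(π/α) under α to get the higher moments, ∫|Ψ|² dx = A²·(√(π)·a^3/2).
Substituting a = 2.04 gives A² = 0.1329, so A = 0.3646.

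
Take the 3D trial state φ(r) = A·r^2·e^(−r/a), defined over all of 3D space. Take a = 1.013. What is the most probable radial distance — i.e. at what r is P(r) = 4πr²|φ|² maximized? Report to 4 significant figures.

Set d/dr [P(r) = 4πr²|φ|²] = 0 and solve for r > 0.
Solving yields r = 3·a.
With a = 1.013, the most probable radial distance is 3.0390.

r ≈ 3.039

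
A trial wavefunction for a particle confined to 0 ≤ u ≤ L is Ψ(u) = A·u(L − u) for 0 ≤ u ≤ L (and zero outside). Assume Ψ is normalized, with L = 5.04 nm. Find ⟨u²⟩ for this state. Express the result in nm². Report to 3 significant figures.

⟨u^2⟩ ≈ 7.26 nm^2

By definition ⟨u²⟩ = ∫ u^2 |Ψ(u)|² du.
Since the A² factors cancel between numerator and denominator, ⟨u²⟩ = 2·L^2/7.
Putting L = 5.04 gives 7.258.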